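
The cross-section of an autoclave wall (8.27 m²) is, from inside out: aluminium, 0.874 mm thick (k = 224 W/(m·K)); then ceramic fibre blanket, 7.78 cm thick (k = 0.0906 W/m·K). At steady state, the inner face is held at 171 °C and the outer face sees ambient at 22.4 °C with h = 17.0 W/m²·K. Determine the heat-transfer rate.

Q = 1340 W

Treat each layer as a resistance in series:
  R_aluminium = L/(kA) = 8.74×10^-4/(224·8.27) = 4.718×10^-7 K/W
  R_ceramic fibre blanket = L/(kA) = 0.0778/(0.0906·8.27) = 0.1038 K/W
  R_conv,out = 1/(hA) = 1/(17.0·8.27) = 0.007113 K/W
ΣR = 4.718×10^-7 + 0.1038 + 0.007113 = 0.1109 K/W
Q = ΔT/ΣR = (171 °C − 22.4 °C)/0.1109 = 1340 W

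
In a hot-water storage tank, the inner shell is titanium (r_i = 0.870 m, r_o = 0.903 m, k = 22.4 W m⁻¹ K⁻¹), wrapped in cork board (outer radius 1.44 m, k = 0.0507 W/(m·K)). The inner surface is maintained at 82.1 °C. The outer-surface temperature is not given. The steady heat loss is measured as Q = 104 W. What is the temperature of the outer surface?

Series resistances:
  R_titanium = (1/0.870 − 1/0.903)/(4πk) = 0.04201/(4π·22.4) = 1.492×10^-4 K/W
  R_cork board = (1/0.903 − 1/1.44)/(4πk) = 0.4130/(4π·0.0507) = 0.6482 K/W
ΣR = 0.6483 K/W
ΔT = Q·ΣR = 104 × 0.6483 = 67.42 K
Heat flows outward, so T_out = T_in − ΔT = 82.1 − 67.42 = 14.7 °C

T_out = 14.7 °C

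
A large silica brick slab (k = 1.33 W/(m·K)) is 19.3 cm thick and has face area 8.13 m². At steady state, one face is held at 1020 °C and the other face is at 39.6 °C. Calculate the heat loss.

Q = 54900 W

Q = kA·ΔT/L = 1.33 × 8.13 × |1020 °C − 39.6 °C| / 0.193 = 54900 W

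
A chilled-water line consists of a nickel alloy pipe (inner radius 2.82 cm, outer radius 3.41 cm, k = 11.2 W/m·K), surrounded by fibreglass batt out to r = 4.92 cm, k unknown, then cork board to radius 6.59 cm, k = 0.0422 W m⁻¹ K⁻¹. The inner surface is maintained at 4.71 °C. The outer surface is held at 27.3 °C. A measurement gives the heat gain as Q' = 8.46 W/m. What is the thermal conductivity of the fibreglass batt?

ΣR = ΔT/Q' = |4.71 − 27.3|/8.46 = 2.670 m·K/W
Known resistances:
  R'_nickel alloy = ln(0.0341/0.0282)/(2πk) = 0.1900/(2π·11.2) = 0.002700 m·K/W
  R'_cork board = ln(0.0659/0.0492)/(2πk) = 0.2922/(2π·0.0422) = 1.102 m·K/W
R_fibreglass batt = ΣR − ΣR_known = 2.670 − 1.105 = 1.565 m·K/W
ln(r₂/r₁)/(2πk) = 1.565 ⇒ k = 0.3666/(2π·1.565) = 0.0373 W/m·K

k = 0.0373 W/m·K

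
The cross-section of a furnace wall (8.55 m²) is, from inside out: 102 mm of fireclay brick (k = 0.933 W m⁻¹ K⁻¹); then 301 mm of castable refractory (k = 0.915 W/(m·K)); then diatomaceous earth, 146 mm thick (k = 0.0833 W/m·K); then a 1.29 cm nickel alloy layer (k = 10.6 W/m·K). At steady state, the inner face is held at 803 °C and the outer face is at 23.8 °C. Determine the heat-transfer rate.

Series thermal resistances, inner to outer:
  R_fireclay brick = L/(kA) = 0.102/(0.933·8.55) = 0.01279 K/W
  R_castable refractory = L/(kA) = 0.301/(0.915·8.55) = 0.03848 K/W
  R_diatomaceous earth = L/(kA) = 0.146/(0.0833·8.55) = 0.2050 K/W
  R_nickel alloy = L/(kA) = 0.0129/(10.6·8.55) = 1.423×10^-4 K/W
ΣR = 0.01279 + 0.03848 + 0.2050 + 1.423×10^-4 = 0.2564 K/W
Q = ΔT/ΣR = (803 °C − 23.8 °C)/0.2564 = 3040 W

Q = 3.04 kW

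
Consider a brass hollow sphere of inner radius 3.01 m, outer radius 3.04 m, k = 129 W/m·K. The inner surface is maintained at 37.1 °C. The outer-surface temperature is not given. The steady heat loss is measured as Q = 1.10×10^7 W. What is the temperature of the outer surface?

T_out = 14.9 °C

Series resistances:
  R_brass = (1/3.01 − 1/3.04)/(4πk) = 0.003279/(4π·129) = 2.022×10^-6 K/W
ΣR = 2.022×10^-6 K/W
ΔT = Q·ΣR = 1.10×10^7 × 2.022×10^-6 = 22.24 K
Heat flows outward, so T_out = T_in − ΔT = 37.1 − 22.24 = 14.9 °C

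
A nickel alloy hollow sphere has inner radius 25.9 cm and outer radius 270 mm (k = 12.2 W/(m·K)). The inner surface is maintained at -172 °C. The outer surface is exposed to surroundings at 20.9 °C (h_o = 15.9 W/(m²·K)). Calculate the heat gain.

Treat each layer as a resistance in series:
  R_nickel alloy = (1/0.259 − 1/0.270)/(4πk) = 0.1573/(4π·12.2) = 0.001026 K/W
  R_conv,out = 1/(4πr²h) = 1/(4π·0.270²·15.9) = 0.06865 K/W
ΣR = 0.001026 + 0.06865 = 0.06968 K/W
Q = ΔT/ΣR = (-172 °C − 20.9 °C)/0.06968 = -2770 W
(Negative Q ⇒ heat flows inward; heat gain = 2770 W.)

Q = 2770 W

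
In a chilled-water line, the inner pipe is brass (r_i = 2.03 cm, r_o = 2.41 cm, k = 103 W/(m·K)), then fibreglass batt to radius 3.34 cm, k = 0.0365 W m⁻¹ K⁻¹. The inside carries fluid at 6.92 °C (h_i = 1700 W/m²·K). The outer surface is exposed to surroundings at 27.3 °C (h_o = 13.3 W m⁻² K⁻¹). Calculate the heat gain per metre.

Resistance network (inner→outer):
  R'_conv,in = 1/(2πr h) = 1/(2π·0.0203·1700) = 0.004612 m·K/W
  R'_brass = ln(0.0241/0.0203)/(2πk) = 0.1716/(2π·103) = 2.651×10^-4 m·K/W
  R'_fibreglass batt = ln(0.0334/0.0241)/(2πk) = 0.3263/(2π·0.0365) = 1.423 m·K/W
  R'_conv,out = 1/(2πr h) = 1/(2π·0.0334·13.3) = 0.3583 m·K/W
ΣR = 0.004612 + 2.651×10^-4 + 1.423 + 0.3583 = 1.786 m·K/W
Q' = ΔT/ΣR = (6.92 °C − 27.3 °C)/1.786 = -11.4 W/m
(Negative Q' ⇒ heat flows inward; heat gain = 11.4 W/m.)

Q' = 11.4 W/m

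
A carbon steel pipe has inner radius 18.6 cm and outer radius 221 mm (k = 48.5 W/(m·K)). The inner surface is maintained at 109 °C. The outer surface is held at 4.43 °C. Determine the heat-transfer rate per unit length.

Q' = 2πk·ΔT/ln(r₂/r₁) = 2π × 48.5 × 104.57 / ln(0.221/0.186) = 1.85×10^5 W/m

Q' = 1.85×10^5 W/m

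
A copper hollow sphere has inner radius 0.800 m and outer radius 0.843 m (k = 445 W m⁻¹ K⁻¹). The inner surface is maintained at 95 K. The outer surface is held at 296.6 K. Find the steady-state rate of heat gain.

Q = 1.77×10^7 W

Q = 4πk·ΔT/(1/r₁ − 1/r₂) = 4π × 445 × 201.6 / (1/0.800 − 1/0.843) = 1.77×10^7 W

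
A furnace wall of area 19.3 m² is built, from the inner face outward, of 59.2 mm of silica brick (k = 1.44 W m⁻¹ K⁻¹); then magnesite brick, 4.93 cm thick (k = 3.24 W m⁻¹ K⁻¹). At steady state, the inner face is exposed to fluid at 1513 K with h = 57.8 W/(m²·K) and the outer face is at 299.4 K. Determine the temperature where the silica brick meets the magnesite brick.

T = 550 K

Treat each layer as a resistance in series:
  R_conv,in = 1/(hA) = 1/(57.8·19.3) = 8.964×10^-4 K/W
  R_silica brick = L/(kA) = 0.0592/(1.44·19.3) = 0.002130 K/W
  R_magnesite brick = L/(kA) = 0.0493/(3.24·19.3) = 7.884×10^-4 K/W
ΣR = 8.964×10^-4 + 0.002130 + 7.884×10^-4 = 0.003815 K/W
Q = ΔT/ΣR = (1513 K − 299.4 K)/0.003815 = 3.181×10^5 W
From the inner boundary to the silica brick/magnesite brick interface, ΣR_partial = 0.003026 K/W.
T_interface = T_in − Q·ΣR_partial = 1513 K − (3.181×10^5)(0.003026) = 550 K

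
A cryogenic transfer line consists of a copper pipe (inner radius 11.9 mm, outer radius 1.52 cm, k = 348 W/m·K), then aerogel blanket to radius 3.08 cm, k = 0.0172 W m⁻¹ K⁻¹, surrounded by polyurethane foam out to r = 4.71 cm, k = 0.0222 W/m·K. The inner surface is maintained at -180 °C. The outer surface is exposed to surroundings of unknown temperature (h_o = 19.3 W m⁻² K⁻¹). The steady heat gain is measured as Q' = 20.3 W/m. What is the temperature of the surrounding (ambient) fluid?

Series resistances:
  R'_copper = ln(0.0152/0.0119)/(2πk) = 0.2448/(2π·348) = 1.119×10^-4 m·K/W
  R'_aerogel blanket = ln(0.0308/0.0152)/(2πk) = 0.7062/(2π·0.0172) = 6.535 m·K/W
  R'_polyurethane foam = ln(0.0471/0.0308)/(2πk) = 0.4248/(2π·0.0222) = 3.045 m·K/W
  R'_conv,out = 1/(2πr h) = 1/(2π·0.0471·19.3) = 0.1751 m·K/W
ΣR = 9.755 m·K/W
ΔT = Q'·ΣR = 20.3 × 9.755 = 198.0 K
Heat flows inward, so T_out = T_in + ΔT = -180 + 198.0 = 18.0 °C

T_out = 18.0 °C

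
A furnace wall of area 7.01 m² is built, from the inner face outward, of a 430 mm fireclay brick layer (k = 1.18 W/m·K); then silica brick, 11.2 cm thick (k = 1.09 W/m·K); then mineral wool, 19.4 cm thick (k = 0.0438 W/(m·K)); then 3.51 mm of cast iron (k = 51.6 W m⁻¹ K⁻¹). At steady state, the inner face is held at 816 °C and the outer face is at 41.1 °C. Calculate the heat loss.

Resistance network (inner→outer):
  R_fireclay brick = L/(kA) = 0.430/(1.18·7.01) = 0.05198 K/W
  R_silica brick = L/(kA) = 0.112/(1.09·7.01) = 0.01466 K/W
  R_mineral wool = L/(kA) = 0.194/(0.0438·7.01) = 0.6318 K/W
  R_cast iron = L/(kA) = 0.00351/(51.6·7.01) = 9.704×10^-6 K/W
ΣR = 0.05198 + 0.01466 + 0.6318 + 9.704×10^-6 = 0.6984 K/W
Q = ΔT/ΣR = (816 °C − 41.1 °C)/0.6984 = 1110 W

Q = 1110 W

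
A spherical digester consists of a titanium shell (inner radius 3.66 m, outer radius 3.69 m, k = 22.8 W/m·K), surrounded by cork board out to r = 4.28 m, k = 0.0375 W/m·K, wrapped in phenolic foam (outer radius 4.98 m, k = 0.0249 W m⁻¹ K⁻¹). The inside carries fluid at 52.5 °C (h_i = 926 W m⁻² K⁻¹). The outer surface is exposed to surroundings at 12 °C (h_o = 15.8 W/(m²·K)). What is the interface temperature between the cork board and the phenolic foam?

T = 35.1 °C

Treat each layer as a resistance in series:
  R_conv,in = 1/(4πr²h) = 1/(4π·3.66²·926) = 6.415×10^-6 K/W
  R_titanium = (1/3.66 − 1/3.69)/(4πk) = 0.002221/(4π·22.8) = 7.753×10^-6 K/W
  R_cork board = (1/3.69 − 1/4.28)/(4πk) = 0.03736/(4π·0.0375) = 0.07928 K/W
  R_phenolic foam = (1/4.28 − 1/4.98)/(4πk) = 0.03284/(4π·0.0249) = 0.1050 K/W
  R_conv,out = 1/(4πr²h) = 1/(4π·4.98²·15.8) = 2.031×10^-4 K/W
ΣR = 6.415×10^-6 + 7.753×10^-6 + 0.07928 + 0.1050 + 2.031×10^-4 = 0.1845 K/W
Q = ΔT/ΣR = (52.5 °C − 12 °C)/0.1845 = 219.5 W
From the inner boundary to the cork board/phenolic foam interface, ΣR_partial = 0.07929 K/W.
T_interface = T_in − Q·ΣR_partial = 52.5 °C − (219.5)(0.07929) = 35.1 °C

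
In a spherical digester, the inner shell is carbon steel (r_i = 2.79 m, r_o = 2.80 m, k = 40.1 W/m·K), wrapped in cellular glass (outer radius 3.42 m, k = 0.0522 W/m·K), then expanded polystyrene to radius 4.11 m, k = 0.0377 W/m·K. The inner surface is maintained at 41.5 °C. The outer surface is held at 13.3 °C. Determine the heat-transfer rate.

Series thermal resistances, inner to outer:
  R_carbon steel = (1/2.79 − 1/2.80)/(4πk) = 0.001280/(4π·40.1) = 2.540×10^-6 K/W
  R_cellular glass = (1/2.80 − 1/3.42)/(4πk) = 0.06475/(4π·0.0522) = 0.09870 K/W
  R_expanded polystyrene = (1/3.42 − 1/4.11)/(4πk) = 0.04909/(4π·0.0377) = 0.1036 K/W
ΣR = 2.540×10^-6 + 0.09870 + 0.1036 = 0.2023 K/W
Q = ΔT/ΣR = (41.5 °C − 13.3 °C)/0.2023 = 139 W

Q = 139 W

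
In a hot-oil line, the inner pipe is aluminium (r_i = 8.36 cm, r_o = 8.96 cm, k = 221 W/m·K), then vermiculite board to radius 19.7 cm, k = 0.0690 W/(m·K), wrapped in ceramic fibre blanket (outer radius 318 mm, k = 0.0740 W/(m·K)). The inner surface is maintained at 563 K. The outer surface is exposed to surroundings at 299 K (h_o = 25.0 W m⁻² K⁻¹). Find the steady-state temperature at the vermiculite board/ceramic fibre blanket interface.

Series thermal resistances, inner to outer:
  R'_aluminium = ln(0.0896/0.0836)/(2πk) = 0.06931/(2π·221) = 4.992×10^-5 m·K/W
  R'_vermiculite board = ln(0.197/0.0896)/(2πk) = 0.7878/(2π·0.0690) = 1.817 m·K/W
  R'_ceramic fibre blanket = ln(0.318/0.197)/(2πk) = 0.4788/(2π·0.0740) = 1.030 m·K/W
  R'_conv,out = 1/(2πr h) = 1/(2π·0.318·25.0) = 0.02002 m·K/W
ΣR = 4.992×10^-5 + 1.817 + 1.030 + 0.02002 = 2.867 m·K/W
Q' = ΔT/ΣR = (563 K − 299 K)/2.867 = 92.08 W/m
From the inner boundary to the vermiculite board/ceramic fibre blanket interface, ΣR_partial = 1.817 m·K/W.
T_interface = T_in − Q'·ΣR_partial = 563 K − (92.08)(1.817) = 396 K

T = 396 K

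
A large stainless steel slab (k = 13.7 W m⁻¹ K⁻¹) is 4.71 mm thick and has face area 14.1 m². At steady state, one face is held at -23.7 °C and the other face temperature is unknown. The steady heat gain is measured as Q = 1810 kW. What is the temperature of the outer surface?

Series resistances:
  R_stainless steel = L/(kA) = 0.00471/(13.7·14.1) = 2.438×10^-5 K/W
ΣR = 2.438×10^-5 K/W
ΔT = Q·ΣR = 1.81×10^6 × 2.438×10^-5 = 44.13 K
Heat flows inward, so T_out = T_in + ΔT = -23.7 + 44.13 = 20.4 °C

T_out = 20.4 °C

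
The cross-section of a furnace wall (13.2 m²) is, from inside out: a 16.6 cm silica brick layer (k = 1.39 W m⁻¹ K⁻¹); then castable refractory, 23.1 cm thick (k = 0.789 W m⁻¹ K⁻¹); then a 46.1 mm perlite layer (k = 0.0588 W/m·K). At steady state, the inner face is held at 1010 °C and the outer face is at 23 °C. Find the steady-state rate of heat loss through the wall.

Q = 10.9 kW

Series thermal resistances, inner to outer:
  R_silica brick = L/(kA) = 0.166/(1.39·13.2) = 0.009047 K/W
  R_castable refractory = L/(kA) = 0.231/(0.789·13.2) = 0.02218 K/W
  R_perlite = L/(kA) = 0.0461/(0.0588·13.2) = 0.05939 K/W
ΣR = 0.009047 + 0.02218 + 0.05939 = 0.09062 K/W
Q = ΔT/ΣR = (1010 °C − 23 °C)/0.09062 = 10900 W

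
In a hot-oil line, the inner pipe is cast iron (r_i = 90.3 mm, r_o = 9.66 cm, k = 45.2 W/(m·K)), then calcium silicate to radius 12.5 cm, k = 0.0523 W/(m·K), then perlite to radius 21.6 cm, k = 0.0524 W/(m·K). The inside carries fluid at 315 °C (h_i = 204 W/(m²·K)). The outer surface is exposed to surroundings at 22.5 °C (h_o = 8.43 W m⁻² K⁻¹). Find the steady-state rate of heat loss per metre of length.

Q' = 115 W/m

Resistance network (inner→outer):
  R'_conv,in = 1/(2πr h) = 1/(2π·0.0903·204) = 0.008640 m·K/W
  R'_cast iron = ln(0.0966/0.0903)/(2πk) = 0.06744/(2π·45.2) = 2.375×10^-4 m·K/W
  R'_calcium silicate = ln(0.125/0.0966)/(2πk) = 0.2577/(2π·0.0523) = 0.7843 m·K/W
  R'_perlite = ln(0.216/0.125)/(2πk) = 0.5470/(2π·0.0524) = 1.661 m·K/W
  R'_conv,out = 1/(2πr h) = 1/(2π·0.216·8.43) = 0.08741 m·K/W
ΣR = 0.008640 + 2.375×10^-4 + 0.7843 + 1.661 + 0.08741 = 2.542 m·K/W
Q' = ΔT/ΣR = (315 °C − 22.5 °C)/2.542 = 115 W/m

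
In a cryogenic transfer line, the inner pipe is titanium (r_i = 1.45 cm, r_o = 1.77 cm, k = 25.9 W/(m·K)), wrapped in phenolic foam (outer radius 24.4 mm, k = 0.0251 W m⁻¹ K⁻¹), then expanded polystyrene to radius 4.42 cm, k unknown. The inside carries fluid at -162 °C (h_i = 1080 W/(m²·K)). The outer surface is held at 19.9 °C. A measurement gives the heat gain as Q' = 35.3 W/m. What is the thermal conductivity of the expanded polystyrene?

k = 0.0304 W/m·K

ΣR = ΔT/Q' = |-162 − 19.9|/35.3 = 5.153 m·K/W
Known resistances:
  R'_conv,in = 1/(2πr h) = 1/(2π·0.0145·1080) = 0.01016 m·K/W
  R'_titanium = ln(0.0177/0.0145)/(2πk) = 0.1994/(2π·25.9) = 0.001225 m·K/W
  R'_phenolic foam = ln(0.0244/0.0177)/(2πk) = 0.3210/(2π·0.0251) = 2.036 m·K/W
R_expanded polystyrene = ΣR − ΣR_known = 5.153 − 2.047 = 3.106 m·K/W
ln(r₂/r₁)/(2πk) = 3.106 ⇒ k = 0.5941/(2π·3.106) = 0.0304 W/m·K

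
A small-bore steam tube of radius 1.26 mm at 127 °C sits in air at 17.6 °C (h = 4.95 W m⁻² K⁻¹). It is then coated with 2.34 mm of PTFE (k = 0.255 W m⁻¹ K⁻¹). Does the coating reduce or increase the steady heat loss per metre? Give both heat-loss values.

increases: 4.29 → 11.4 W/m

Critical radius for a cylinder: r_cr = k/h = 0.0515 m = 5.15 cm.
Outer radius after coating: r₂ = 0.00126 + 0.00234 = 0.00360 m.
Since r₁ < r_cr and r₂ ≤ r_cr, the coating moves toward the maximum at r_cr — heat loss rises.
Bare: R = 1/(2πr₁h) = 25.52 m·K/W; Q = 109.4/25.52 = 4.29 W/m.
Coated: R = R_cond + R_conv = 9.586 m·K/W; Q = 109.4/9.586 = 11.4 W/m.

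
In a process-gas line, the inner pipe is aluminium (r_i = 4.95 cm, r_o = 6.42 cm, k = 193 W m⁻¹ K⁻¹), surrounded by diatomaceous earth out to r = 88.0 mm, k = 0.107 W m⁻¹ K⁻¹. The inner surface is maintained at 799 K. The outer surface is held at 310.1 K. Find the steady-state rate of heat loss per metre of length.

Q' = 1040 W/m

Series thermal resistances, inner to outer:
  R'_aluminium = ln(0.0642/0.0495)/(2πk) = 0.2600/(2π·193) = 2.144×10^-4 m·K/W
  R'_diatomaceous earth = ln(0.0880/0.0642)/(2πk) = 0.3153/(2π·0.107) = 0.4690 m·K/W
ΣR = 2.144×10^-4 + 0.4690 = 0.4692 m·K/W
Q' = ΔT/ΣR = (799 K − 310.1 K)/0.4692 = 1040 W/m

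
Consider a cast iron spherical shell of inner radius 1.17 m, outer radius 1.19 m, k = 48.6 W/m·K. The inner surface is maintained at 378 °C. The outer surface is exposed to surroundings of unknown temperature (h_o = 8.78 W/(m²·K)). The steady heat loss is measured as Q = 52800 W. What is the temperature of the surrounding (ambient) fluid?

T_out = 38.8 °C

Series resistances:
  R_cast iron = (1/1.17 − 1/1.19)/(4πk) = 0.01436/(4π·48.6) = 2.352×10^-5 K/W
  R_conv,out = 1/(4πr²h) = 1/(4π·1.19²·8.78) = 0.006400 K/W
ΣR = 0.006424 K/W
ΔT = Q·ΣR = 52800 × 0.006424 = 339.2 K
Heat flows outward, so T_out = T_in − ΔT = 378 − 339.2 = 38.8 °C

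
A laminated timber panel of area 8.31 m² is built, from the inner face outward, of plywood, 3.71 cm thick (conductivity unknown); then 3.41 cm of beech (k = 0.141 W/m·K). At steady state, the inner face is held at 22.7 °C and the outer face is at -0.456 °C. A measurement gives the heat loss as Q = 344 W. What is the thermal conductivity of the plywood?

k = 0.117 W/m·K

ΣR = ΔT/Q = |22.7 − -0.456|/344 = 0.06731 K/W
Known resistances:
  R_beech = L/(kA) = 0.0341/(0.141·8.31) = 0.02910 K/W
R_plywood = ΣR − ΣR_known = 0.06731 − 0.02910 = 0.03821 K/W
L/(kA) = 0.03821 ⇒ k = 0.0371/(0.03821·8.31) = 0.117 W/m·K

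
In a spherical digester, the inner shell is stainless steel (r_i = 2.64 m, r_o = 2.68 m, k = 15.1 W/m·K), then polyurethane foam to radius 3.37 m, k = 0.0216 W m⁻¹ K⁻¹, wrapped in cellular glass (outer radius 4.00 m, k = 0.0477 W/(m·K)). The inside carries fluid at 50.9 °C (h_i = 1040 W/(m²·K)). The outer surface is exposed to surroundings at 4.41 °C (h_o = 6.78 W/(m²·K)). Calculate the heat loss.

Series thermal resistances, inner to outer:
  R_conv,in = 1/(4πr²h) = 1/(4π·2.64²·1040) = 1.098×10^-5 K/W
  R_stainless steel = (1/2.64 − 1/2.68)/(4πk) = 0.005654/(4π·15.1) = 2.979×10^-5 K/W
  R_polyurethane foam = (1/2.68 − 1/3.37)/(4πk) = 0.07640/(4π·0.0216) = 0.2815 K/W
  R_cellular glass = (1/3.37 − 1/4.00)/(4πk) = 0.04674/(4π·0.0477) = 0.07797 K/W
  R_conv,out = 1/(4πr²h) = 1/(4π·4.00²·6.78) = 7.336×10^-4 K/W
ΣR = 1.098×10^-5 + 2.979×10^-5 + 0.2815 + 0.07797 + 7.336×10^-4 = 0.3602 K/W
Q = ΔT/ΣR = (50.9 °C − 4.41 °C)/0.3602 = 129 W

Q = 129 W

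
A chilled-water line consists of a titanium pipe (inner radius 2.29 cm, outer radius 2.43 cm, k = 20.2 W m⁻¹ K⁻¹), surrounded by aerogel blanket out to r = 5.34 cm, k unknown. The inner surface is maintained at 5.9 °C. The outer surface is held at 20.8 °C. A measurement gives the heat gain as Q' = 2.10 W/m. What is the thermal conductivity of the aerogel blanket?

k = 0.0177 W/m·K

ΣR = ΔT/Q' = |5.9 − 20.8|/2.10 = 7.095 m·K/W
Known resistances:
  R'_titanium = ln(0.0243/0.0229)/(2πk) = 0.05934/(2π·20.2) = 4.675×10^-4 m·K/W
R_aerogel blanket = ΣR − ΣR_known = 7.095 − 4.675×10^-4 = 7.095 m·K/W
ln(r₂/r₁)/(2πk) = 7.095 ⇒ k = 0.7873/(2π·7.095) = 0.0177 W/m·K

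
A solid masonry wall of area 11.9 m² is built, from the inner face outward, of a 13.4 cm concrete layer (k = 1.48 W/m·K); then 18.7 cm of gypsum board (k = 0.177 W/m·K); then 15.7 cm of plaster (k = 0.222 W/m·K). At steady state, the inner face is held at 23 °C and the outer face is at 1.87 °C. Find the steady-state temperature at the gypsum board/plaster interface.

T = 9.93 °C

Resistance network (inner→outer):
  R_concrete = L/(kA) = 0.134/(1.48·11.9) = 0.007608 K/W
  R_gypsum board = L/(kA) = 0.187/(0.177·11.9) = 0.08878 K/W
  R_plaster = L/(kA) = 0.157/(0.222·11.9) = 0.05943 K/W
ΣR = 0.007608 + 0.08878 + 0.05943 = 0.1558 K/W
Q = ΔT/ΣR = (23 °C − 1.87 °C)/0.1558 = 135.6 W
From the inner boundary to the gypsum board/plaster interface, ΣR_partial = 0.09639 K/W.
T_interface = T_in − Q·ΣR_partial = 23 °C − (135.6)(0.09639) = 9.93 °C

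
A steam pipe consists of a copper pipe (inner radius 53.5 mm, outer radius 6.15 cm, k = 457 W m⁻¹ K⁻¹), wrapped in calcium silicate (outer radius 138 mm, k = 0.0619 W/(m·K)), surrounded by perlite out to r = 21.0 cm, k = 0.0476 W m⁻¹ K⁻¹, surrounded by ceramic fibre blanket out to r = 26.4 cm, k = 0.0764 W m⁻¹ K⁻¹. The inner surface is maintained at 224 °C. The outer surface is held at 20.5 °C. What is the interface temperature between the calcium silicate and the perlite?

Series thermal resistances, inner to outer:
  R'_copper = ln(0.0615/0.0535)/(2πk) = 0.1394/(2π·457) = 4.853×10^-5 m·K/W
  R'_calcium silicate = ln(0.138/0.0615)/(2πk) = 0.8082/(2π·0.0619) = 2.078 m·K/W
  R'_perlite = ln(0.210/0.138)/(2πk) = 0.4199/(2π·0.0476) = 1.404 m·K/W
  R'_ceramic fibre blanket = ln(0.264/0.210)/(2πk) = 0.2288/(2π·0.0764) = 0.4767 m·K/W
ΣR = 4.853×10^-5 + 2.078 + 1.404 + 0.4767 = 3.959 m·K/W
Q' = ΔT/ΣR = (224 °C − 20.5 °C)/3.959 = 51.40 W/m
From the inner boundary to the calcium silicate/perlite interface, ΣR_partial = 2.078 m·K/W.
T_interface = T_in − Q'·ΣR_partial = 224 °C − (51.40)(2.078) = 117 °C

T = 117 °C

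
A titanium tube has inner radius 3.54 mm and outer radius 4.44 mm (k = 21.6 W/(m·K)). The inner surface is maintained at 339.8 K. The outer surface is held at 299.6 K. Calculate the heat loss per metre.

Q' = 2πk·ΔT/ln(r₂/r₁) = 2π × 21.6 × 40.2 / ln(0.00444/0.00354) = 24100 W/m

Q' = 24100 W/m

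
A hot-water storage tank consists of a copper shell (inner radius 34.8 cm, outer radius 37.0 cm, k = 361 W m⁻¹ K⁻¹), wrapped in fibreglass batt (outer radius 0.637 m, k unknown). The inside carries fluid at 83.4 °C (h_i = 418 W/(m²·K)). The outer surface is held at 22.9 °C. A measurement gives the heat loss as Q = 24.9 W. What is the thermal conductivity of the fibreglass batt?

ΣR = ΔT/Q = |83.4 − 22.9|/24.9 = 2.430 K/W
Known resistances:
  R_conv,in = 1/(4πr²h) = 1/(4π·0.348²·418) = 0.001572 K/W
  R_copper = (1/0.348 − 1/0.370)/(4πk) = 0.1709/(4π·361) = 3.766×10^-5 K/W
R_fibreglass batt = ΣR − ΣR_known = 2.430 − 0.001610 = 2.428 K/W
(1/r₁−1/r₂)/(4πk) = 2.428 ⇒ k = 1.133/(4π·2.428) = 0.0371 W/m·K

k = 0.0371 W/m·K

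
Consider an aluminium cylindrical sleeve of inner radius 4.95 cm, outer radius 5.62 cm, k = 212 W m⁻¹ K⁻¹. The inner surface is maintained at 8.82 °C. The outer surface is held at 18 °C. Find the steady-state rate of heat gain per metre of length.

Q' = 2πk·ΔT/ln(r₂/r₁) = 2π × 212 × 9.18 / ln(0.0562/0.0495) = 96300 W/m

Q' = 96.3 kW/m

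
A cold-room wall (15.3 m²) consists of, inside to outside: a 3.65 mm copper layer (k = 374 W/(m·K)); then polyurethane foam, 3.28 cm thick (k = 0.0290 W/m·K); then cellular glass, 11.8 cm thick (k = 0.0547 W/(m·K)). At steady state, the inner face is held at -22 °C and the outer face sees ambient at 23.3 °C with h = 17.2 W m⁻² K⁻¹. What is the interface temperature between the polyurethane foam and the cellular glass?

T = -6.69 °C

Treat each layer as a resistance in series:
  R_copper = L/(kA) = 0.00365/(374·15.3) = 6.379×10^-7 K/W
  R_polyurethane foam = L/(kA) = 0.0328/(0.0290·15.3) = 0.07392 K/W
  R_cellular glass = L/(kA) = 0.118/(0.0547·15.3) = 0.1410 K/W
  R_conv,out = 1/(hA) = 1/(17.2·15.3) = 0.003800 K/W
ΣR = 6.379×10^-7 + 0.07392 + 0.1410 + 0.003800 = 0.2187 K/W
Q = ΔT/ΣR = (-22 °C − 23.3 °C)/0.2187 = -207.1 W
From the inner boundary to the polyurethane foam/cellular glass interface, ΣR_partial = 0.07392 K/W.
T_interface = T_in − Q·ΣR_partial = -22 °C − (-207.1)(0.07392) = -6.69 °C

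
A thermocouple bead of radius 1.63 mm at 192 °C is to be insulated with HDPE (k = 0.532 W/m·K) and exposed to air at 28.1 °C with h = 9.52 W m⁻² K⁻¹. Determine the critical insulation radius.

r_cr = 11.2 cm

For a sphere, r_cr = 2k_ins/h = 2·0.532/9.52 = 0.112 m = 11.2 cm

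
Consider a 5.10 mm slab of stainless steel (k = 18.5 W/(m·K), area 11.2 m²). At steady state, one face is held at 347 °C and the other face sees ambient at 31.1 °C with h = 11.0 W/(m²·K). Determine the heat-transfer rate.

Q = 38.8 kW

Treat each layer as a resistance in series:
  R_stainless steel = L/(kA) = 0.00510/(18.5·11.2) = 2.461×10^-5 K/W
  R_conv,out = 1/(hA) = 1/(11.0·11.2) = 0.008117 K/W
ΣR = 2.461×10^-5 + 0.008117 = 0.008142 K/W
Q = ΔT/ΣR = (347 °C − 31.1 °C)/0.008142 = 38800 W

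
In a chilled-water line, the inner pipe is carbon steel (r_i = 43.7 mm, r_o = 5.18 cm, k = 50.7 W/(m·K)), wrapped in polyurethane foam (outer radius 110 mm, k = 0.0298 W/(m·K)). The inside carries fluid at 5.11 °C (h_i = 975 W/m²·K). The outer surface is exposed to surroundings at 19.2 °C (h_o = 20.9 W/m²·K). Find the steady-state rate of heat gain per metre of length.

Resistance network (inner→outer):
  R'_conv,in = 1/(2πr h) = 1/(2π·0.0437·975) = 0.003735 m·K/W
  R'_carbon steel = ln(0.0518/0.0437)/(2πk) = 0.1700/(2π·50.7) = 5.338×10^-4 m·K/W
  R'_polyurethane foam = ln(0.110/0.0518)/(2πk) = 0.7531/(2π·0.0298) = 4.022 m·K/W
  R'_conv,out = 1/(2πr h) = 1/(2π·0.110·20.9) = 0.06923 m·K/W
ΣR = 0.003735 + 5.338×10^-4 + 4.022 + 0.06923 = 4.095 m·K/W
Q' = ΔT/ΣR = (5.11 °C − 19.2 °C)/4.095 = -3.44 W/m
(Negative Q' ⇒ heat flows inward; heat gain = 3.44 W/m.)

Q' = 3.44 W/m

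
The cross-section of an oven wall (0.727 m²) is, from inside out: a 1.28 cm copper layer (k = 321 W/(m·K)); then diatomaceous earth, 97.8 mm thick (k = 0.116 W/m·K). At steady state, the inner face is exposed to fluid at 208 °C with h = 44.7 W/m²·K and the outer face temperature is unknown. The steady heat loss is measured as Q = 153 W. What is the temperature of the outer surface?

Sum the resistances:
  R_conv,in = 1/(hA) = 1/(44.7·0.727) = 0.03077 K/W
  R_copper = L/(kA) = 0.0128/(321·0.727) = 5.485×10^-5 K/W
  R_diatomaceous earth = L/(kA) = 0.0978/(0.116·0.727) = 1.160 K/W
ΣR = 1.191 K/W
ΔT = Q·ΣR = 153 × 1.191 = 182.2 K
Heat flows outward, so T_out = T_in − ΔT = 208 − 182.2 = 25.8 °C

T_out = 25.8 °C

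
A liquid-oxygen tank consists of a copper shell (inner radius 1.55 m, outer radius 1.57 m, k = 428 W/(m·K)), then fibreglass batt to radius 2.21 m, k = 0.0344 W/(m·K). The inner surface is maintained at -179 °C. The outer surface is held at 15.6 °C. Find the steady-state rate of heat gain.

Series thermal resistances, inner to outer:
  R_copper = (1/1.55 − 1/1.57)/(4πk) = 0.008219/(4π·428) = 1.528×10^-6 K/W
  R_fibreglass batt = (1/1.57 − 1/2.21)/(4πk) = 0.1845/(4π·0.0344) = 0.4267 K/W
ΣR = 1.528×10^-6 + 0.4267 = 0.4267 K/W
Q = ΔT/ΣR = (-179 °C − 15.6 °C)/0.4267 = -456 W
(Negative Q ⇒ heat flows inward; heat gain = 456 W.)

Q = 456 W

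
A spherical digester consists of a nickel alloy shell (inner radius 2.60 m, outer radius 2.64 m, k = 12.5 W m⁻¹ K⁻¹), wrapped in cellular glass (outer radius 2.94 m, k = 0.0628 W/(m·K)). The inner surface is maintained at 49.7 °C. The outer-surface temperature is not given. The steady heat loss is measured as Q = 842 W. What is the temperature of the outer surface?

Series resistances:
  R_nickel alloy = (1/2.60 − 1/2.64)/(4πk) = 0.005828/(4π·12.5) = 3.710×10^-5 K/W
  R_cellular glass = (1/2.64 − 1/2.94)/(4πk) = 0.03865/(4π·0.0628) = 0.04898 K/W
ΣR = 0.04902 K/W
ΔT = Q·ΣR = 842 × 0.04902 = 41.27 K
Heat flows outward, so T_out = T_in − ΔT = 49.7 − 41.27 = 8.43 °C

T_out = 8.43 °C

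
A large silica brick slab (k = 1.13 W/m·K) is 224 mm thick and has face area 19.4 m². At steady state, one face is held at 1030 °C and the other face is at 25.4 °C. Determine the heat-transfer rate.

Q = 98.3 kW

Q = kA·ΔT/L = 1.13 × 19.4 × |1030 °C − 25.4 °C| / 0.224 = 98300 W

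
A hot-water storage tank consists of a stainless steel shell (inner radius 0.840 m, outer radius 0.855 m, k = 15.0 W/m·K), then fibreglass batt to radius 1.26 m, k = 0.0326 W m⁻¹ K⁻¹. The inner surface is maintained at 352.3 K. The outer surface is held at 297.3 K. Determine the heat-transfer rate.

Q = 59.9 W

Series thermal resistances, inner to outer:
  R_stainless steel = (1/0.840 − 1/0.855)/(4πk) = 0.02089/(4π·15.0) = 1.108×10^-4 K/W
  R_fibreglass batt = (1/0.855 − 1/1.26)/(4πk) = 0.3759/(4π·0.0326) = 0.9177 K/W
ΣR = 1.108×10^-4 + 0.9177 = 0.9178 K/W
Q = ΔT/ΣR = (352.3 K − 297.3 K)/0.9178 = 59.9 W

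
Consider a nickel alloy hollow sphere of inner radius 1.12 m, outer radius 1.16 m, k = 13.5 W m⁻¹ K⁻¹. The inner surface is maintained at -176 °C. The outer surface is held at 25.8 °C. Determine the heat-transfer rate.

Q = 4πk·ΔT/(1/r₁ − 1/r₂) = 4π × 13.5 × 201.8 / (1/1.12 − 1/1.16) = 1.11×10^6 W

Q = 1110 kW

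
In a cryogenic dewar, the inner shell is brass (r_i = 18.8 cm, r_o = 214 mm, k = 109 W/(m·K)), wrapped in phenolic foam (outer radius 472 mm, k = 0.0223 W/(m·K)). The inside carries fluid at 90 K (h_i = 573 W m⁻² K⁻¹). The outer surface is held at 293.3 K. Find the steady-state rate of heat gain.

Q = 22.3 W

Series thermal resistances, inner to outer:
  R_conv,in = 1/(4πr²h) = 1/(4π·0.188²·573) = 0.003929 K/W
  R_brass = (1/0.188 − 1/0.214)/(4πk) = 0.6463/(4π·109) = 4.718×10^-4 K/W
  R_phenolic foam = (1/0.214 − 1/0.472)/(4πk) = 2.554/(4π·0.0223) = 9.115 K/W
ΣR = 0.003929 + 4.718×10^-4 + 9.115 = 9.119 K/W
Q = ΔT/ΣR = (90 K − 293.3 K)/9.119 = -22.3 W
(Negative Q ⇒ heat flows inward; heat gain = 22.3 W.)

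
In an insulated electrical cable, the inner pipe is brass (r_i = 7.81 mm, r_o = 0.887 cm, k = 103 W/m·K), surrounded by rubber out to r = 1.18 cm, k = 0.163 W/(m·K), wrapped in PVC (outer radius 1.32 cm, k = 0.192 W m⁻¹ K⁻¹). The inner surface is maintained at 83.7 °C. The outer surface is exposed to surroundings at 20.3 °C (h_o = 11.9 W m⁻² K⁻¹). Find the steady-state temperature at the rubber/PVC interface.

T = 70.9 °C

Resistance network (inner→outer):
  R'_brass = ln(0.00887/0.00781)/(2πk) = 0.1273/(2π·103) = 1.967×10^-4 m·K/W
  R'_rubber = ln(0.0118/0.00887)/(2πk) = 0.2854/(2π·0.163) = 0.2787 m·K/W
  R'_PVC = ln(0.0132/0.0118)/(2πk) = 0.1121/(2π·0.192) = 0.09294 m·K/W
  R'_conv,out = 1/(2πr h) = 1/(2π·0.0132·11.9) = 1.013 m·K/W
ΣR = 1.967×10^-4 + 0.2787 + 0.09294 + 1.013 = 1.385 m·K/W
Q' = ΔT/ΣR = (83.7 °C − 20.3 °C)/1.385 = 45.78 W/m
From the inner boundary to the rubber/PVC interface, ΣR_partial = 0.2789 m·K/W.
T_interface = T_in − Q'·ΣR_partial = 83.7 °C − (45.78)(0.2789) = 70.9 °C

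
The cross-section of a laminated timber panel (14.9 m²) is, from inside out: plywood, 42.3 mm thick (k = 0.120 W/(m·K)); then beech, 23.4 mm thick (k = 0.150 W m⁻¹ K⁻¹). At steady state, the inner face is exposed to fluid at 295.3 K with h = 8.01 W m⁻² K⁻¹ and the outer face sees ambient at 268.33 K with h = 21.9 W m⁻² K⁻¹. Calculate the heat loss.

Resistance network (inner→outer):
  R_conv,in = 1/(hA) = 1/(8.01·14.9) = 0.008379 K/W
  R_plywood = L/(kA) = 0.0423/(0.120·14.9) = 0.02366 K/W
  R_beech = L/(kA) = 0.0234/(0.150·14.9) = 0.01047 K/W
  R_conv,out = 1/(hA) = 1/(21.9·14.9) = 0.003065 K/W
ΣR = 0.008379 + 0.02366 + 0.01047 + 0.003065 = 0.04557 K/W
Q = ΔT/ΣR = (295.3 K − 268.33 K)/0.04557 = 592 W

Q = 592 W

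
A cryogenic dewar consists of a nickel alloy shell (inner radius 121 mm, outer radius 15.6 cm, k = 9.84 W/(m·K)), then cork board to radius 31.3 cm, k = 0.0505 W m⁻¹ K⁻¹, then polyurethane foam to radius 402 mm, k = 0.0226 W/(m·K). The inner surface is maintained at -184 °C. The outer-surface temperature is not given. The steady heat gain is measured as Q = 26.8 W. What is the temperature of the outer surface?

Series resistances:
  R_nickel alloy = (1/0.121 − 1/0.156)/(4πk) = 1.854/(4π·9.84) = 0.01500 K/W
  R_cork board = (1/0.156 − 1/0.313)/(4πk) = 3.215/(4π·0.0505) = 5.067 K/W
  R_polyurethane foam = (1/0.313 − 1/0.402)/(4πk) = 0.7073/(4π·0.0226) = 2.491 K/W
ΣR = 7.572 K/W
ΔT = Q·ΣR = 26.8 × 7.572 = 202.9 K
Heat flows inward, so T_out = T_in + ΔT = -184 + 202.9 = 18.9 °C

T_out = 18.9 °C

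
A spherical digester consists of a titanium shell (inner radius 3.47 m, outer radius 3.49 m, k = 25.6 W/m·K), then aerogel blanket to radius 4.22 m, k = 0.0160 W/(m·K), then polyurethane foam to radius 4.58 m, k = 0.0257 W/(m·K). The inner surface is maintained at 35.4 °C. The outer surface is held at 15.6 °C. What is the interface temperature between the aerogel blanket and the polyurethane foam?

T = 19.4 °C

Resistance network (inner→outer):
  R_titanium = (1/3.47 − 1/3.49)/(4πk) = 0.001651/(4π·25.6) = 5.134×10^-6 K/W
  R_aerogel blanket = (1/3.49 − 1/4.22)/(4πk) = 0.04957/(4π·0.0160) = 0.2465 K/W
  R_polyurethane foam = (1/4.22 − 1/4.58)/(4πk) = 0.01863/(4π·0.0257) = 0.05767 K/W
ΣR = 5.134×10^-6 + 0.2465 + 0.05767 = 0.3042 K/W
Q = ΔT/ΣR = (35.4 °C − 15.6 °C)/0.3042 = 65.09 W
From the inner boundary to the aerogel blanket/polyurethane foam interface, ΣR_partial = 0.2465 K/W.
T_interface = T_in − Q·ΣR_partial = 35.4 °C − (65.09)(0.2465) = 19.4 °C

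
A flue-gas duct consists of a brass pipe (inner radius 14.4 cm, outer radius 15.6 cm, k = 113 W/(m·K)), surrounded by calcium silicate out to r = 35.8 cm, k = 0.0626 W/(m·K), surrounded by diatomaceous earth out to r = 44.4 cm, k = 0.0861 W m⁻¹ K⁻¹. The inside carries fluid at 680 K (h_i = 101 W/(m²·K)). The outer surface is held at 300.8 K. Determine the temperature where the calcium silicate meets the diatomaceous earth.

T = 360.7 K

Series thermal resistances, inner to outer:
  R'_conv,in = 1/(2πr h) = 1/(2π·0.144·101) = 0.01094 m·K/W
  R'_brass = ln(0.156/0.144)/(2πk) = 0.08004/(2π·113) = 1.127×10^-4 m·K/W
  R'_calcium silicate = ln(0.358/0.156)/(2πk) = 0.8307/(2π·0.0626) = 2.112 m·K/W
  R'_diatomaceous earth = ln(0.444/0.358)/(2πk) = 0.2153/(2π·0.0861) = 0.3980 m·K/W
ΣR = 0.01094 + 1.127×10^-4 + 2.112 + 0.3980 = 2.521 m·K/W
Q' = ΔT/ΣR = (680 K − 300.8 K)/2.521 = 150.4 W/m
From the inner boundary to the calcium silicate/diatomaceous earth interface, ΣR_partial = 2.123 m·K/W.
T_interface = T_in − Q'·ΣR_partial = 680 K − (150.4)(2.123) = 360.7 K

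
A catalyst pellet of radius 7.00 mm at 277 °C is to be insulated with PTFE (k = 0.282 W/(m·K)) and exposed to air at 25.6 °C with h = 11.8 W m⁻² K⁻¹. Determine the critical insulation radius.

r_cr = 4.78 cm

For a sphere, r_cr = 2k_ins/h = 2·0.282/11.8 = 0.0478 m = 4.78 cm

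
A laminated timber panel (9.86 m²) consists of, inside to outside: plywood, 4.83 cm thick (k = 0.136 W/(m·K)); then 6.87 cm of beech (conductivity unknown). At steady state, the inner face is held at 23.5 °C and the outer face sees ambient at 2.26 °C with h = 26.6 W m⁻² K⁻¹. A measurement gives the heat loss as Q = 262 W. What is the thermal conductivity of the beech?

ΣR = ΔT/Q = |23.5 − 2.26|/262 = 0.08107 K/W
Known resistances:
  R_plywood = L/(kA) = 0.0483/(0.136·9.86) = 0.03602 K/W
  R_conv,out = 1/(hA) = 1/(26.6·9.86) = 0.003813 K/W
R_beech = ΣR − ΣR_known = 0.08107 − 0.03983 = 0.04124 K/W
L/(kA) = 0.04124 ⇒ k = 0.0687/(0.04124·9.86) = 0.169 W/m·K

k = 0.169 W/m·K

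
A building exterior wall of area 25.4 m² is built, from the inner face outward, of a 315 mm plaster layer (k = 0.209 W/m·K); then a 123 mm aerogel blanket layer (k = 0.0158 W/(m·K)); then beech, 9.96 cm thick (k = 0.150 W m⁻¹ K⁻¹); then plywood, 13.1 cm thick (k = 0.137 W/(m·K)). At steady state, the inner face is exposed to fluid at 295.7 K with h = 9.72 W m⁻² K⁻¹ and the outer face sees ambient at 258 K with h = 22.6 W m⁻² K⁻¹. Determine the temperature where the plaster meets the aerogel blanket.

T = 290.2 K

Resistance network (inner→outer):
  R_conv,in = 1/(hA) = 1/(9.72·25.4) = 0.004050 K/W
  R_plaster = L/(kA) = 0.315/(0.209·25.4) = 0.05934 K/W
  R_aerogel blanket = L/(kA) = 0.123/(0.0158·25.4) = 0.3065 K/W
  R_beech = L/(kA) = 0.0996/(0.150·25.4) = 0.02614 K/W
  R_plywood = L/(kA) = 0.131/(0.137·25.4) = 0.03765 K/W
  R_conv,out = 1/(hA) = 1/(22.6·25.4) = 0.001742 K/W
ΣR = 0.004050 + 0.05934 + 0.3065 + 0.02614 + 0.03765 + 0.001742 = 0.4354 K/W
Q = ΔT/ΣR = (295.7 K − 258 K)/0.4354 = 86.59 W
From the inner boundary to the plaster/aerogel blanket interface, ΣR_partial = 0.06339 K/W.
T_interface = T_in − Q·ΣR_partial = 295.7 K − (86.59)(0.06339) = 290.2 K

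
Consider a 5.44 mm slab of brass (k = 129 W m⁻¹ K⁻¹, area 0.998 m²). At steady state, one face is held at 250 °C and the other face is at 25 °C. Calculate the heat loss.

Q = kA·ΔT/L = 129 × 0.998 × |250 °C − 25 °C| / 0.00544 = 5.32×10^6 W

Q = 5320 kW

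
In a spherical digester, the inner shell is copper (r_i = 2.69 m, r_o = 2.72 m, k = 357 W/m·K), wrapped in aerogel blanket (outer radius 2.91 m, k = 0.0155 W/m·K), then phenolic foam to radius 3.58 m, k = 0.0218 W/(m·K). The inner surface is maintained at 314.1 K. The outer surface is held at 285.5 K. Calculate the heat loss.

Q = 79.9 W

Series thermal resistances, inner to outer:
  R_copper = (1/2.69 − 1/2.72)/(4πk) = 0.004100/(4π·357) = 9.139×10^-7 K/W
  R_aerogel blanket = (1/2.72 − 1/2.91)/(4πk) = 0.02400/(4π·0.0155) = 0.1232 K/W
  R_phenolic foam = (1/2.91 − 1/3.58)/(4πk) = 0.06431/(4π·0.0218) = 0.2348 K/W
ΣR = 9.139×10^-7 + 0.1232 + 0.2348 = 0.3580 K/W
Q = ΔT/ΣR = (314.1 K − 285.5 K)/0.3580 = 79.9 W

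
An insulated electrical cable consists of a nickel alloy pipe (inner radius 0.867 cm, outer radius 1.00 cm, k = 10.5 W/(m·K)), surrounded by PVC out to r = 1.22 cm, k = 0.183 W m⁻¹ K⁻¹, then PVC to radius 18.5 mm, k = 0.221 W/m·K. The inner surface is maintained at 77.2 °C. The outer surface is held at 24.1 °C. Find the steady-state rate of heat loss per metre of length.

Q' = 112 W/m

Resistance network (inner→outer):
  R'_nickel alloy = ln(0.0100/0.00867)/(2πk) = 0.1427/(2π·10.5) = 0.002163 m·K/W
  R'_PVC = ln(0.0122/0.0100)/(2πk) = 0.1989/(2π·0.183) = 0.1729 m·K/W
  R'_PVC = ln(0.0185/0.0122)/(2πk) = 0.4163/(2π·0.221) = 0.2998 m·K/W
ΣR = 0.002163 + 0.1729 + 0.2998 = 0.4749 m·K/W
Q' = ΔT/ΣR = (77.2 °C − 24.1 °C)/0.4749 = 112 W/m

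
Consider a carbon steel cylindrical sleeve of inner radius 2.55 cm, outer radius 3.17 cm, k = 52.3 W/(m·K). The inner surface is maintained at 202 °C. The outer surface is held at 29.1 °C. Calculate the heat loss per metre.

Q' = 2πk·ΔT/ln(r₂/r₁) = 2π × 52.3 × 172.9 / ln(0.0317/0.0255) = 2.61×10^5 W/m

Q' = 261 kW/m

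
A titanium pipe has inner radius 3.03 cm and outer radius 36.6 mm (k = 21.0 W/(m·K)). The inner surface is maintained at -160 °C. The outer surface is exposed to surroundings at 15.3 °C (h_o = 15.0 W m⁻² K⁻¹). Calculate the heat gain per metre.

Resistance network (inner→outer):
  R'_titanium = ln(0.0366/0.0303)/(2πk) = 0.1889/(2π·21.0) = 0.001432 m·K/W
  R'_conv,out = 1/(2πr h) = 1/(2π·0.0366·15.0) = 0.2899 m·K/W
ΣR = 0.001432 + 0.2899 = 0.2913 m·K/W
Q' = ΔT/ΣR = (-160 °C − 15.3 °C)/0.2913 = -602 W/m
(Negative Q' ⇒ heat flows inward; heat gain = 602 W/m.)

Q' = 602 W/m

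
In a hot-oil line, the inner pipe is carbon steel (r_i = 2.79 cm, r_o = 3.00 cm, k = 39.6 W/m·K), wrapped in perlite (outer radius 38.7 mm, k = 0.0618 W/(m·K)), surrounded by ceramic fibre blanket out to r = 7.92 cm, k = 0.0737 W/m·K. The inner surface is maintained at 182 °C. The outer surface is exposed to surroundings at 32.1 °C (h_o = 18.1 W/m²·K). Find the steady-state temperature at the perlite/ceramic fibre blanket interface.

T = 139 °C

Treat each layer as a resistance in series:
  R'_carbon steel = ln(0.0300/0.0279)/(2πk) = 0.07257/(2π·39.6) = 2.917×10^-4 m·K/W
  R'_perlite = ln(0.0387/0.0300)/(2πk) = 0.2546/(2π·0.0618) = 0.6558 m·K/W
  R'_ceramic fibre blanket = ln(0.0792/0.0387)/(2πk) = 0.7161/(2π·0.0737) = 1.546 m·K/W
  R'_conv,out = 1/(2πr h) = 1/(2π·0.0792·18.1) = 0.1110 m·K/W
ΣR = 2.917×10^-4 + 0.6558 + 1.546 + 0.1110 = 2.313 m·K/W
Q' = ΔT/ΣR = (182 °C − 32.1 °C)/2.313 = 64.81 W/m
From the inner boundary to the perlite/ceramic fibre blanket interface, ΣR_partial = 0.6561 m·K/W.
T_interface = T_in − Q'·ΣR_partial = 182 °C − (64.81)(0.6561) = 139 °C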